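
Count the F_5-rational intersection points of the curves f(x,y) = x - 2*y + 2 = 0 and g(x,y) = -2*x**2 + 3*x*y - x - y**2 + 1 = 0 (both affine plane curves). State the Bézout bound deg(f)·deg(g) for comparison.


Common zeros: {(0, 1), (3, 0)}; count = 2; Bézout bound = 2.

deg(f) = 1, deg(g) = 2, so Bézout bound = 2.
Scan x ∈ F_5. For each x, list the y ∈ F_5 with f(x, y) ≡ 0 and those with g(x, y) ≡ 0 (mod 5); the common zeros in that column are the intersection.
  x = 0: f ≡ 0 at y ∈ {1}; g ≡ 0 at y ∈ {1, 4}; common: {1}.
  x = 1: f ≡ 0 at y ∈ {4}; g ≡ 0 at y ∈ {1, 2}; common: ∅.
  x = 2: f ≡ 0 at y ∈ {2}; g ≡ 0 at y ∈ {3}; common: ∅.
  x = 3: f ≡ 0 at y ∈ {0}; g ≡ 0 at y ∈ {0, 4}; common: {0}.
  x = 4: f ≡ 0 at y ∈ {3}; g ≡ 0 at y ∈ {0, 2}; common: ∅.
Collecting: common zeros = {(0, 1), (3, 0)}, so the count is 2.
Comparison with the Bézout bound: 2 ≤ 2 = deg(f)·deg(g), as expected for curves with no common component (the bound is attained).


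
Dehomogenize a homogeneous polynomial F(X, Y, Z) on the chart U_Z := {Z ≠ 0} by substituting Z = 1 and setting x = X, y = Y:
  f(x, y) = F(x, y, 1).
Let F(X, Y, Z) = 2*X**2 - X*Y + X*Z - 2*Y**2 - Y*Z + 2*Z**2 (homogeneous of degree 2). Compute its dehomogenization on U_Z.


f(x, y) = 2*x**2 - x*y + x - 2*y**2 - y + 2

On U_Z we set Z = 1. Each monomial c·X^i·Y^j·Z^k in F becomes c·x^i·y^j·1^k = c·x^i·y^j.
Substituting Z = 1: F(X, Y, 1) = 2*x**2 - x*y + x - 2*y**2 - y + 2.
Note: deg(f) ≤ deg(F) = 2; strict inequality happens when F is divisible by Z (lost terms).


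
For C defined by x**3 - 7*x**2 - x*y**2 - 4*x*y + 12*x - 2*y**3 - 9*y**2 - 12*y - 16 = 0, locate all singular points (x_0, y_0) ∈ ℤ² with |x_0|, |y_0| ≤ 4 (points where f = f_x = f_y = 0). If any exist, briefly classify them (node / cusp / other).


Singular points: {(2, -2)}; classification: node.

Compute partial derivatives:
  f_x = 3*x**2 - 14*x - y**2 - 4*y + 12.
  f_y = -2*x*y - 4*x - 6*y**2 - 18*y - 12.
Scan x_0 ∈ {−4, ..., 4}. For each x_0, f_y(x_0, y) is a polynomial in y; find its integer roots y ∈ {−4, ..., 4}, then test f_x and f at those candidates.
  x = -4: f_y(-4, y) = -6*y**2 - 10*y + 4; vanishes at y ∈ {-2}. (-4, -2): f_x = 120 ≠ 0.
  x = -3: f_y(-3, y) = -6*y**2 - 12*y; vanishes at y ∈ {-2, 0}. (-3, -2): f_x = 85 ≠ 0; (-3, 0): f_x = 81 ≠ 0.
  x = -2: f_y(-2, y) = -6*y**2 - 14*y - 4; vanishes at y ∈ {-2}. (-2, -2): f_x = 56 ≠ 0.
  x = -1: f_y(-1, y) = -6*y**2 - 16*y - 8; vanishes at y ∈ {-2}. (-1, -2): f_x = 33 ≠ 0.
  x = 0: f_y(0, y) = -6*y**2 - 18*y - 12; vanishes at y ∈ {-2, -1}. (0, -2): f_x = 16 ≠ 0; (0, -1): f_x = 15 ≠ 0.
  x = 1: f_y(1, y) = -6*y**2 - 20*y - 16; vanishes at y ∈ {-2}. (1, -2): f_x = 5 ≠ 0.
  x = 2: f_y(2, y) = -6*y**2 - 22*y - 20; vanishes at y ∈ {-2}. (2, -2): f_x = 0, f = 0 — SINGULAR.
  x = 3: f_y(3, y) = -6*y**2 - 24*y - 24; vanishes at y ∈ {-2}. (3, -2): f_x = 1 ≠ 0.
  x = 4: f_y(4, y) = -6*y**2 - 26*y - 28; vanishes at y ∈ {-2}. (4, -2): f_x = 8 ≠ 0.
Only singular point on the grid: (2, -2).
Classify: substitute x = 2 + u, y = -2 + v and expand: f = u**3 - u**2 - u*v**2 - 2*v**3 + v**2.
No constant or linear terms (consistent with a singular point). Quadratic part: -u**2 + v**2. Cubic part: u**3 - u*v**2 - 2*v**3.
The quadratic part v**2 - u**2 = (v − u)(v + u) splits into two distinct linear factors, so there are two distinct tangent lines y − -2 = ±(x − 2) — this is a node (ordinary double point).
Classification: node.


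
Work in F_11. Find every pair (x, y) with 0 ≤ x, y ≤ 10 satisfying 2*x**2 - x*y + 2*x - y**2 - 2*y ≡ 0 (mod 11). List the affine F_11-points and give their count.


Affine F_11-points: {(0, 0), (0, 9), (1, 1), (1, 7), (2, 2), (2, 5), (3, 3), (4, 1), (4, 4), (5, 5), (5, 10), (6, 6), (6, 8), (7, 6), (7, 7), (8, 4), (8, 8), (9, 2), (9, 9), (10, 0), (10, 10)}; count = 21.

For each of the 121 pairs (x, y) ∈ F_11², evaluate f(x, y) mod 11. Record the zeros.
  x = 0: [0↦0, 1↦8, 2↦3, 3↦7, 4↦9, 5↦9, 6↦7, 7↦3, 8↦8, 9↦0, 10↦1]  zeros at y ∈ {0, 9}
  x = 1: [0↦4, 1↦0, 2↦5, 3↦8, 4↦9, 5↦8, 6↦5, 7↦0, 8↦4, 9↦6, 10↦6]  zeros at y ∈ {1, 7}
  x = 2: [0↦1, 1↦7, 2↦0, 3↦2, 4↦2, 5↦0, 6↦7, 7↦1, 8↦4, 9↦5, 10↦4]  zeros at y ∈ {2, 5}
  x = 3: [0↦2, 1↦7, 2↦10, 3↦0, 4↦10, 5↦7, 6↦2, 7↦6, 8↦8, 9↦8, 10↦6]  zeros at y ∈ {3}
  x = 4: [0↦7, 1↦0, 2↦2, 3↦2, 4↦0, 5↦7, 6↦1, 7↦4, 8↦5, 9↦4, 10↦1]  zeros at y ∈ {1, 4}
  x = 5: [0↦5, 1↦8, 2↦9, 3↦8, 4↦5, 5↦0, 6↦4, 7↦6, 8↦6, 9↦4, 10↦0]  zeros at y ∈ {5, 10}
  x = 6: [0↦7, 1↦9, 2↦9, 3↦7, 4↦3, 5↦8, 6↦0, 7↦1, 8↦0, 9↦8, 10↦3]  zeros at y ∈ {6, 8}
  x = 7: [0↦2, 1↦3, 2↦2, 3↦10, 4↦5, 5↦9, 6↦0, 7↦0, 8↦9, 9↦5, 10↦10]  zeros at y ∈ {6, 7}
  x = 8: [0↦1, 1↦1, 2↦10, 3↦6, 4↦0, 5↦3, 6↦4, 7↦3, 8↦0, 9↦6, 10↦10]  zeros at y ∈ {4, 8}
  x = 9: [0↦4, 1↦3, 2↦0, 3↦6, 4↦10, 5↦1, 6↦1, 7↦10, 8↦6, 9↦0, 10↦3]  zeros at y ∈ {2, 9}
  x = 10: [0↦0, 1↦9, 2↦5, 3↦10, 4↦2, 5↦3, 6↦2, 7↦10, 8↦5, 9↦9, 10↦0]  zeros at y ∈ {0, 10}
Collecting zeros: affine points = {(0, 0), (0, 9), (1, 1), (1, 7), (2, 2), (2, 5), (3, 3), (4, 1), (4, 4), (5, 5), (5, 10), (6, 6), (6, 8), (7, 6), (7, 7), (8, 4), (8, 8), (9, 2), (9, 9), (10, 0), (10, 10)}.
Total count |C(F_11)_aff| = 21.


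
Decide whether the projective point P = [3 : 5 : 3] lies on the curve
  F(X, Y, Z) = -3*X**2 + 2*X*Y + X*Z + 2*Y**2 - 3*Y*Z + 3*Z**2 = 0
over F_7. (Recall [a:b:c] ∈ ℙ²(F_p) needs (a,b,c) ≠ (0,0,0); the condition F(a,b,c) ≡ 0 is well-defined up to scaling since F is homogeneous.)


F(3,5,3) ≡ 2 (mod 7); P is NOT on the curve.

Evaluate F(3, 5, 3) term-by-term (mod 7).
  -3*X**2 ↦ -3·9·1·1 = -27
  2*X*Y ↦ 2·3·5·1 = 30
  X*Z ↦ 1·3·1·3 = 9
  2*Y**2 ↦ 2·1·25·1 = 50
  -3*Y*Z ↦ -3·1·5·3 = -45
  3*Z**2 ↦ 3·1·1·9 = 27
Sum: F(3, 5, 3) = (-27) + (30) + (9) + (50) + (-45) + (27) = 44.
Reducing mod 7: 44 ≡ 2 (mod 7).
Since F(a, b, c) ≡ 2 ≠ 0 (mod 7), P does NOT lie on the curve.


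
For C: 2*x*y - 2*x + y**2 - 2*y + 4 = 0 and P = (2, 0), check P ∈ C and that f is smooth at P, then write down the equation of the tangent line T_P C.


Tangent line at P: -2*x + 2*y + 4 = 0.

Step 1: f(2, 0) = 0, so P lies on C.
Step 2: partial derivatives
  f_x(x, y) = 2*y - 2, f_y(x, y) = 2*x + 2*y - 2.
  f_x(P) = -2, f_y(P) = 2 (gradient nonzero, so P is smooth).
Step 3: tangent line at P: -2·(x − 2) + 2·(y − 0) = 0.
Expanding: -2*x + 2*y + 4 = 0.


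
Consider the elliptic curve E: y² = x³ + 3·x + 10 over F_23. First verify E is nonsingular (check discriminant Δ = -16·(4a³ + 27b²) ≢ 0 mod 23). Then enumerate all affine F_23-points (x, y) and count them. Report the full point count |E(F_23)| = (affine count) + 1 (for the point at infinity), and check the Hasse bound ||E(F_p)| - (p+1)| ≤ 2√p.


Affine points = {(2, 1), (2, 22), (3, 0), (5, 9), (5, 14), (7, 11), (7, 12), (12, 7), (12, 16), (14, 6), (14, 17), (15, 7), (15, 16), (17, 11), (17, 12), (18, 10), (18, 13), (19, 7), (19, 16), (22, 11), (22, 12)}; affine count = 21; |E(F_23)| = 22.

Discriminant check: Δ ∝ 4a³ + 27b² = 4·3³ + 27·10² = 4·27 + 27·100 ≡ 2 (mod 23). Nonzero ⇒ E is nonsingular.
For each x ∈ F_23, compute rhs = x³ + 3·x + 10 mod 23, then count y ∈ F_23 with y² ≡ rhs.
  x = 0: rhs = 10, matching y values: none (0 points).
  x = 1: rhs = 14, matching y values: none (0 points).
  x = 2: rhs = 1, matching y values: 1, 22 (2 points).
  x = 3: rhs = 0, matching y values: 0 (1 points).
  x = 4: rhs = 17, matching y values: none (0 points).
  x = 5: rhs = 12, matching y values: 9, 14 (2 points).
  x = 6: rhs = 14, matching y values: none (0 points).
  x = 7: rhs = 6, matching y values: 11, 12 (2 points).
  x = 8: rhs = 17, matching y values: none (0 points).
  x = 9: rhs = 7, matching y values: none (0 points).
  x = 10: rhs = 5, matching y values: none (0 points).
  x = 11: rhs = 17, matching y values: none (0 points).
  x = 12: rhs = 3, matching y values: 7, 16 (2 points).
  x = 13: rhs = 15, matching y values: none (0 points).
  x = 14: rhs = 13, matching y values: 6, 17 (2 points).
  x = 15: rhs = 3, matching y values: 7, 16 (2 points).
  x = 16: rhs = 14, matching y values: none (0 points).
  x = 17: rhs = 6, matching y values: 11, 12 (2 points).
  x = 18: rhs = 8, matching y values: 10, 13 (2 points).
  x = 19: rhs = 3, matching y values: 7, 16 (2 points).
  x = 20: rhs = 20, matching y values: none (0 points).
  x = 21: rhs = 19, matching y values: none (0 points).
  x = 22: rhs = 6, matching y values: 11, 12 (2 points).
Total affine count: 21.
Full point count |E(F_23)| = 21 + 1 = 22.
Hasse bound: |22 − (23+1)| = |-2| = 2 ≤ 2√23 ≈ 9.5917 ✓.


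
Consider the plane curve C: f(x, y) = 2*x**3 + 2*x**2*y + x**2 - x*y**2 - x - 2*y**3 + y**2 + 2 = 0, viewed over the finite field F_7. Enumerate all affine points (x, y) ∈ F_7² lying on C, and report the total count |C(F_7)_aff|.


Affine F_7-points: {(5, 4), (6, 3)}; count = 2.

For each of the 49 pairs (x, y) ∈ F_7², evaluate f(x, y) mod 7. Record the zeros.
  x = 0: [0↦2, 1↦1, 2↦4, 3↦6, 4↦2, 5↦1, 6↦5]  zeros at y ∈ ∅
  x = 1: [0↦4, 1↦4, 2↦6, 3↦5, 4↦3, 5↦2, 6↦4]  zeros at y ∈ ∅
  x = 2: [0↦6, 1↦4, 2↦2, 3↦2, 4↦6, 5↦2, 6↦6]  zeros at y ∈ ∅
  x = 3: [0↦6, 1↦6, 2↦4, 3↦2, 4↦2, 5↦6, 6↦2]  zeros at y ∈ ∅
  x = 4: [0↦2, 1↦1, 2↦3, 3↦3, 4↦3, 5↦5, 6↦4]  zeros at y ∈ ∅
  x = 5: [0↦6, 1↦1, 2↦4, 3↦3, 4↦0, 5↦4, 6↦3]  zeros at y ∈ {4}
  x = 6: [0↦2, 1↦4, 2↦5, 3↦0, 4↦5, 5↦1, 6↦4]  zeros at y ∈ {3}
Collecting zeros: affine points = {(5, 4), (6, 3)}.
Total count |C(F_7)_aff| = 2.


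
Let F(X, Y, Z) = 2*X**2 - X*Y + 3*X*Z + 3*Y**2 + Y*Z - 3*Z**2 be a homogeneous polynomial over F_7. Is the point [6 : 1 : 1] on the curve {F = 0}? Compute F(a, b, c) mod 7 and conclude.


F(6,1,1) ≡ 1 (mod 7); P is NOT on the curve.

Evaluate F(6, 1, 1) term-by-term (mod 7).
  2*X**2 ↦ 2·36·1·1 = 72
  -X*Y ↦ -1·6·1·1 = -6
  3*X*Z ↦ 3·6·1·1 = 18
  3*Y**2 ↦ 3·1·1·1 = 3
  Y*Z ↦ 1·1·1·1 = 1
  -3*Z**2 ↦ -3·1·1·1 = -3
Sum: F(6, 1, 1) = (72) + (-6) + (18) + (3) + (1) + (-3) = 85.
Reducing mod 7: 85 ≡ 1 (mod 7).
Since F(a, b, c) ≡ 1 ≠ 0 (mod 7), P does NOT lie on the curve.


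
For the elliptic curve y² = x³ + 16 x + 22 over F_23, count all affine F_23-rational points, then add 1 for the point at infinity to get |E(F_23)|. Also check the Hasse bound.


Affine points = {(1, 4), (1, 19), (2, 4), (2, 19), (4, 9), (4, 14), (6, 9), (6, 14), (8, 8), (8, 15), (10, 3), (10, 20), (13, 9), (13, 14), (14, 0), (15, 7), (15, 16), (16, 2), (16, 21), (17, 3), (17, 20), (18, 1), (18, 22), (19, 3), (19, 20), (20, 4), (20, 19)}; affine count = 27; |E(F_23)| = 28.

Discriminant check: Δ ∝ 4a³ + 27b² = 4·16³ + 27·22² = 4·4096 + 27·484 ≡ 12 (mod 23). Nonzero ⇒ E is nonsingular.
For each x ∈ F_23, compute rhs = x³ + 16·x + 22 mod 23, then count y ∈ F_23 with y² ≡ rhs.
  x = 0: rhs = 22, matching y values: none (0 points).
  x = 1: rhs = 16, matching y values: 4, 19 (2 points).
  x = 2: rhs = 16, matching y values: 4, 19 (2 points).
  x = 3: rhs = 5, matching y values: none (0 points).
  x = 4: rhs = 12, matching y values: 9, 14 (2 points).
  x = 5: rhs = 20, matching y values: none (0 points).
  x = 6: rhs = 12, matching y values: 9, 14 (2 points).
  x = 7: rhs = 17, matching y values: none (0 points).
  x = 8: rhs = 18, matching y values: 8, 15 (2 points).
  x = 9: rhs = 21, matching y values: none (0 points).
  x = 10: rhs = 9, matching y values: 3, 20 (2 points).
  x = 11: rhs = 11, matching y values: none (0 points).
  x = 12: rhs = 10, matching y values: none (0 points).
  x = 13: rhs = 12, matching y values: 9, 14 (2 points).
  x = 14: rhs = 0, matching y values: 0 (1 points).
  x = 15: rhs = 3, matching y values: 7, 16 (2 points).
  x = 16: rhs = 4, matching y values: 2, 21 (2 points).
  x = 17: rhs = 9, matching y values: 3, 20 (2 points).
  x = 18: rhs = 1, matching y values: 1, 22 (2 points).
  x = 19: rhs = 9, matching y values: 3, 20 (2 points).
  x = 20: rhs = 16, matching y values: 4, 19 (2 points).
  x = 21: rhs = 5, matching y values: none (0 points).
  x = 22: rhs = 5, matching y values: none (0 points).
Total affine count: 27.
Full point count |E(F_23)| = 27 + 1 = 28.
Hasse bound: |28 − (23+1)| = |4| = 4 ≤ 2√23 ≈ 9.5917 ✓.


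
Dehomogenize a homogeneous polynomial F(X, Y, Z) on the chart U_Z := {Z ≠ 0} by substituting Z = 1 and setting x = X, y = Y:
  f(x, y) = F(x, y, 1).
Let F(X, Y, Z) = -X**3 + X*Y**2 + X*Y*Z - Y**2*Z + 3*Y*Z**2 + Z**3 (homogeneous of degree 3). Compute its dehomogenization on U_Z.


f(x, y) = -x**3 + x*y**2 + x*y - y**2 + 3*y + 1

On U_Z we set Z = 1. Each monomial c·X^i·Y^j·Z^k in F becomes c·x^i·y^j·1^k = c·x^i·y^j.
Substituting Z = 1: F(X, Y, 1) = -x**3 + x*y**2 + x*y - y**2 + 3*y + 1.
Note: deg(f) ≤ deg(F) = 3; strict inequality happens when F is divisible by Z (lost terms).


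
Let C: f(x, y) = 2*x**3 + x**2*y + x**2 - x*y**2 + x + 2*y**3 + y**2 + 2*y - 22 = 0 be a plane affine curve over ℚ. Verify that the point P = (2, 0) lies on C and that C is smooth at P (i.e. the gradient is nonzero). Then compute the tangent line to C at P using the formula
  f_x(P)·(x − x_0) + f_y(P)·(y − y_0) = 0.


Tangent line at P: 29*x + 6*y - 58 = 0.

Step 1: f(2, 0) = 0, so P lies on C.
Step 2: partial derivatives
  f_x(x, y) = 6*x**2 + 2*x*y + 2*x - y**2 + 1, f_y(x, y) = x**2 - 2*x*y + 6*y**2 + 2*y + 2.
  f_x(P) = 29, f_y(P) = 6 (gradient nonzero, so P is smooth).
Step 3: tangent line at P: 29·(x − 2) + 6·(y − 0) = 0.
Expanding: 29*x + 6*y - 58 = 0.


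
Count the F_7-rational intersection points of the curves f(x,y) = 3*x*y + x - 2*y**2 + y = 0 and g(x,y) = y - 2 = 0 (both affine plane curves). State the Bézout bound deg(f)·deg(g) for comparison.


Common zeros: ∅; count = 0; Bézout bound = 2.

deg(f) = 2, deg(g) = 1, so Bézout bound = 2.
Scan x ∈ F_7. For each x, list the y ∈ F_7 with f(x, y) ≡ 0 and those with g(x, y) ≡ 0 (mod 7); the common zeros in that column are the intersection.
  x = 0: f ≡ 0 at y ∈ {0, 4}; g ≡ 0 at y ∈ {2}; common: ∅.
  x = 1: f ≡ 0 at y ∈ ∅; g ≡ 0 at y ∈ {2}; common: ∅.
  x = 2: f ≡ 0 at y ∈ {1, 6}; g ≡ 0 at y ∈ {2}; common: ∅.
  x = 3: f ≡ 0 at y ∈ ∅; g ≡ 0 at y ∈ {2}; common: ∅.
  x = 4: f ≡ 0 at y ∈ ∅; g ≡ 0 at y ∈ {2}; common: ∅.
  x = 5: f ≡ 0 at y ∈ {3, 5}; g ≡ 0 at y ∈ {2}; common: ∅.
  x = 6: f ≡ 0 at y ∈ ∅; g ≡ 0 at y ∈ {2}; common: ∅.
Collecting: common zeros = ∅, so the count is 0.
Comparison with the Bézout bound: 0 ≤ 2 = deg(f)·deg(g), as expected for curves with no common component (the affine F_7-count falls short of the bound because intersections may lie at infinity, over extension fields, or carry multiplicity).


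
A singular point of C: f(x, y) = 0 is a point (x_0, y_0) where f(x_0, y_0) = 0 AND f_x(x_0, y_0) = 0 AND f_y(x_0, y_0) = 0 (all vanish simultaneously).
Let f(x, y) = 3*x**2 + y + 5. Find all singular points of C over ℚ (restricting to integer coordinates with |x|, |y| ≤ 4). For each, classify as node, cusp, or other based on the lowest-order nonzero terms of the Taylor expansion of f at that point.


No singular points in the scanned grid; C is smooth there.

Compute partial derivatives:
  f_x = 6*x.
  f_y = 1.
f_y = 1 is a nonzero constant, so f_y never vanishes: no point (x, y) can satisfy f = f_x = f_y = 0. In particular no (x, y) ∈ {−4, ..., 4}² is singular; the curve is smooth.


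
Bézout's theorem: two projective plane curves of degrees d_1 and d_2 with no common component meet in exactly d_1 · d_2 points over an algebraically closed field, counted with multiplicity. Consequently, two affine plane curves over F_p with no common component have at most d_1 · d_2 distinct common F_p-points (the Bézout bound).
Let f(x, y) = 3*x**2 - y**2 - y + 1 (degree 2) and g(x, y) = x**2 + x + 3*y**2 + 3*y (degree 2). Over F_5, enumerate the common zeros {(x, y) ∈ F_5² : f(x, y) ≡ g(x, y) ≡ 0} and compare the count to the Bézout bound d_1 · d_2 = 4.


Common zeros: ∅; count = 0; Bézout bound = 4.

deg(f) = 2, deg(g) = 2, so Bézout bound = 4.
Scan x ∈ F_5. For each x, list the y ∈ F_5 with f(x, y) ≡ 0 and those with g(x, y) ≡ 0 (mod 5); the common zeros in that column are the intersection.
  x = 0: f ≡ 0 at y ∈ {2}; g ≡ 0 at y ∈ {0, 4}; common: ∅.
  x = 1: f ≡ 0 at y ∈ ∅; g ≡ 0 at y ∈ {2}; common: ∅.
  x = 2: f ≡ 0 at y ∈ ∅; g ≡ 0 at y ∈ ∅; common: ∅.
  x = 3: f ≡ 0 at y ∈ ∅; g ≡ 0 at y ∈ {2}; common: ∅.
  x = 4: f ≡ 0 at y ∈ ∅; g ≡ 0 at y ∈ {0, 4}; common: ∅.
Collecting: common zeros = ∅, so the count is 0.
Comparison with the Bézout bound: 0 ≤ 4 = deg(f)·deg(g), as expected for curves with no common component (the affine F_5-count falls short of the bound because intersections may lie at infinity, over extension fields, or carry multiplicity).


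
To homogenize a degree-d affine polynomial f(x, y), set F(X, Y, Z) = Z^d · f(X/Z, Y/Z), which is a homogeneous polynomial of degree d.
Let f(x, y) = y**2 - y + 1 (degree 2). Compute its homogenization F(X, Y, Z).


F(X, Y, Z) = Y**2 - Y*Z + Z**2

deg(f) = 2.
Substitute x = X/Z, y = Y/Z into f, then multiply by Z^2.
  monomial 1·x^0·y^2 ↦ 1·X^0·Y^2·Z^0.
  monomial -1·x^0·y^1 ↦ -1·X^0·Y^1·Z^1.
  monomial 1·x^0·y^0 ↦ 1·X^0·Y^0·Z^2.
Collecting: F(X, Y, Z) = Y**2 - Y*Z + Z**2.


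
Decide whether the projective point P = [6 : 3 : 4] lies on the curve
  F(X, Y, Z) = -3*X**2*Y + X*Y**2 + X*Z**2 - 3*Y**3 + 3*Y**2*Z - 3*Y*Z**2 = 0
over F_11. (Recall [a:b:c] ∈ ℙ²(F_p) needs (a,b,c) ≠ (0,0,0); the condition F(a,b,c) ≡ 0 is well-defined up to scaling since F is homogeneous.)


F(6,3,4) ≡ 6 (mod 11); P is NOT on the curve.

Evaluate F(6, 3, 4) term-by-term (mod 11).
  -3*X**2*Y ↦ -3·36·3·1 = -324
  X*Y**2 ↦ 1·6·9·1 = 54
  X*Z**2 ↦ 1·6·1·16 = 96
  -3*Y**3 ↦ -3·1·27·1 = -81
  3*Y**2*Z ↦ 3·1·9·4 = 108
  -3*Y*Z**2 ↦ -3·1·3·16 = -144
Sum: F(6, 3, 4) = (-324) + (54) + (96) + (-81) + (108) + (-144) = -291.
Reducing mod 11: -291 ≡ 6 (mod 11).
Since F(a, b, c) ≡ 6 ≠ 0 (mod 11), P does NOT lie on the curve.


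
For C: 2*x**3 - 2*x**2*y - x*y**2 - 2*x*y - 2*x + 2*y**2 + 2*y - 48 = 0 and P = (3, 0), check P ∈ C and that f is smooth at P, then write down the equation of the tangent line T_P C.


Tangent line at P: 52*x - 22*y - 156 = 0.

Step 1: f(3, 0) = 0, so P lies on C.
Step 2: partial derivatives
  f_x(x, y) = 6*x**2 - 4*x*y - y**2 - 2*y - 2, f_y(x, y) = -2*x**2 - 2*x*y - 2*x + 4*y + 2.
  f_x(P) = 52, f_y(P) = -22 (gradient nonzero, so P is smooth).
Step 3: tangent line at P: 52·(x − 3) + -22·(y − 0) = 0.
Expanding: 52*x - 22*y - 156 = 0.


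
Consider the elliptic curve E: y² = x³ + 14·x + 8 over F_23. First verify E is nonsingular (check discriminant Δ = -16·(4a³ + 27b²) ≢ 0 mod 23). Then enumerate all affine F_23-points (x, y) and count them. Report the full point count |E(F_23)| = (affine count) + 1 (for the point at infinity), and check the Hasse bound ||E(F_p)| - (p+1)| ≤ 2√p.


Affine points = {(0, 10), (0, 13), (1, 0), (3, 10), (3, 13), (4, 6), (4, 17), (6, 3), (6, 20), (7, 9), (7, 14), (9, 9), (9, 14), (12, 8), (12, 15), (13, 8), (13, 15), (14, 2), (14, 21), (16, 2), (16, 21), (19, 7), (19, 16), (20, 10), (20, 13), (21, 8), (21, 15), (22, 4), (22, 19)}; affine count = 29; |E(F_23)| = 30.

Discriminant check: Δ ∝ 4a³ + 27b² = 4·14³ + 27·8² = 4·2744 + 27·64 ≡ 8 (mod 23). Nonzero ⇒ E is nonsingular.
For each x ∈ F_23, compute rhs = x³ + 14·x + 8 mod 23, then count y ∈ F_23 with y² ≡ rhs.
  x = 0: rhs = 8, matching y values: 10, 13 (2 points).
  x = 1: rhs = 0, matching y values: 0 (1 points).
  x = 2: rhs = 21, matching y values: none (0 points).
  x = 3: rhs = 8, matching y values: 10, 13 (2 points).
  x = 4: rhs = 13, matching y values: 6, 17 (2 points).
  x = 5: rhs = 19, matching y values: none (0 points).
  x = 6: rhs = 9, matching y values: 3, 20 (2 points).
  x = 7: rhs = 12, matching y values: 9, 14 (2 points).
  x = 8: rhs = 11, matching y values: none (0 points).
  x = 9: rhs = 12, matching y values: 9, 14 (2 points).
  x = 10: rhs = 21, matching y values: none (0 points).
  x = 11: rhs = 21, matching y values: none (0 points).
  x = 12: rhs = 18, matching y values: 8, 15 (2 points).
  x = 13: rhs = 18, matching y values: 8, 15 (2 points).
  x = 14: rhs = 4, matching y values: 2, 21 (2 points).
  x = 15: rhs = 5, matching y values: none (0 points).
  x = 16: rhs = 4, matching y values: 2, 21 (2 points).
  x = 17: rhs = 7, matching y values: none (0 points).
  x = 18: rhs = 20, matching y values: none (0 points).
  x = 19: rhs = 3, matching y values: 7, 16 (2 points).
  x = 20: rhs = 8, matching y values: 10, 13 (2 points).
  x = 21: rhs = 18, matching y values: 8, 15 (2 points).
  x = 22: rhs = 16, matching y values: 4, 19 (2 points).
Total affine count: 29.
Full point count |E(F_23)| = 29 + 1 = 30.
Hasse bound: |30 − (23+1)| = |6| = 6 ≤ 2√23 ≈ 9.5917 ✓.


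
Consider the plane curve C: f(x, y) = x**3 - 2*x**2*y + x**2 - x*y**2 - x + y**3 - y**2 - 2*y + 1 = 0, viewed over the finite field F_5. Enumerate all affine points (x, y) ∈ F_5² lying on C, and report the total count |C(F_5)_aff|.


Affine F_5-points: {(3, 3), (4, 4)}; count = 2.

For each of the 25 pairs (x, y) ∈ F_5², evaluate f(x, y) mod 5. Record the zeros.
  x = 0: [0↦1, 1↦4, 2↦1, 3↦3, 4↦1]  zeros at y ∈ ∅
  x = 1: [0↦2, 1↦2, 2↦4, 3↦4, 4↦3]  zeros at y ∈ ∅
  x = 2: [0↦1, 1↦4, 2↦2, 3↦1, 4↦2]  zeros at y ∈ ∅
  x = 3: [0↦4, 1↦1, 2↦1, 3↦0, 4↦4]  zeros at y ∈ {3}
  x = 4: [0↦2, 1↦4, 2↦2, 3↦2, 4↦0]  zeros at y ∈ {4}
Collecting zeros: affine points = {(3, 3), (4, 4)}.
Total count |C(F_5)_aff| = 2.


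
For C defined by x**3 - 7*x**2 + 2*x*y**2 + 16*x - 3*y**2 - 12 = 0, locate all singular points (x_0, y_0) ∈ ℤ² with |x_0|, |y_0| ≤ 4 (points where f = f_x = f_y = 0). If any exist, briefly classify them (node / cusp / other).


Singular points: {(2, 0)}; classification: node.

Compute partial derivatives:
  f_x = 3*x**2 - 14*x + 2*y**2 + 16.
  f_y = 4*x*y - 6*y.
Scan x_0 ∈ {−4, ..., 4}. For each x_0, f_y(x_0, y) is a polynomial in y; find its integer roots y ∈ {−4, ..., 4}, then test f_x and f at those candidates.
  x = -4: f_y(-4, y) = -22*y; vanishes at y ∈ {0}. (-4, 0): f_x = 120 ≠ 0.
  x = -3: f_y(-3, y) = -18*y; vanishes at y ∈ {0}. (-3, 0): f_x = 85 ≠ 0.
  x = -2: f_y(-2, y) = -14*y; vanishes at y ∈ {0}. (-2, 0): f_x = 56 ≠ 0.
  x = -1: f_y(-1, y) = -10*y; vanishes at y ∈ {0}. (-1, 0): f_x = 33 ≠ 0.
  x = 0: f_y(0, y) = -6*y; vanishes at y ∈ {0}. (0, 0): f_x = 16 ≠ 0.
  x = 1: f_y(1, y) = -2*y; vanishes at y ∈ {0}. (1, 0): f_x = 5 ≠ 0.
  x = 2: f_y(2, y) = 2*y; vanishes at y ∈ {0}. (2, 0): f_x = 0, f = 0 — SINGULAR.
  x = 3: f_y(3, y) = 6*y; vanishes at y ∈ {0}. (3, 0): f_x = 1 ≠ 0.
  x = 4: f_y(4, y) = 10*y; vanishes at y ∈ {0}. (4, 0): f_x = 8 ≠ 0.
Only singular point on the grid: (2, 0).
Classify: substitute x = 2 + u, y = 0 + v and expand: f = u**3 - u**2 + 2*u*v**2 + v**2.
No constant or linear terms (consistent with a singular point). Quadratic part: -u**2 + v**2. Cubic part: u**3 + 2*u*v**2.
The quadratic part v**2 - u**2 = (v − u)(v + u) splits into two distinct linear factors, so there are two distinct tangent lines y − 0 = ±(x − 2) — this is a node (ordinary double point).
Classification: node.


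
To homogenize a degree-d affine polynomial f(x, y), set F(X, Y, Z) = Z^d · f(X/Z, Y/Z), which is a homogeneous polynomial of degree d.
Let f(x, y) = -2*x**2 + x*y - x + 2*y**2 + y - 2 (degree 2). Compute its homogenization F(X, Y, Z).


F(X, Y, Z) = -2*X**2 + X*Y - X*Z + 2*Y**2 + Y*Z - 2*Z**2

deg(f) = 2.
Substitute x = X/Z, y = Y/Z into f, then multiply by Z^2.
  monomial -2·x^2·y^0 ↦ -2·X^2·Y^0·Z^0.
  monomial 1·x^1·y^1 ↦ 1·X^1·Y^1·Z^0.
  monomial -1·x^1·y^0 ↦ -1·X^1·Y^0·Z^1.
  monomial 2·x^0·y^2 ↦ 2·X^0·Y^2·Z^0.
  monomial 1·x^0·y^1 ↦ 1·X^0·Y^1·Z^1.
  monomial -2·x^0·y^0 ↦ -2·X^0·Y^0·Z^2.
Collecting: F(X, Y, Z) = -2*X**2 + X*Y - X*Z + 2*Y**2 + Y*Z - 2*Z**2.


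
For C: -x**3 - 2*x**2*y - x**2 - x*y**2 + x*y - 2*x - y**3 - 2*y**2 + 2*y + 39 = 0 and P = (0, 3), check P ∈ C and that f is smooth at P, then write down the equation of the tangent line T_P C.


Tangent line at P: -8*x - 37*y + 111 = 0.

Step 1: f(0, 3) = 0, so P lies on C.
Step 2: partial derivatives
  f_x(x, y) = -3*x**2 - 4*x*y - 2*x - y**2 + y - 2, f_y(x, y) = -2*x**2 - 2*x*y + x - 3*y**2 - 4*y + 2.
  f_x(P) = -8, f_y(P) = -37 (gradient nonzero, so P is smooth).
Step 3: tangent line at P: -8·(x − 0) + -37·(y − 3) = 0.
Expanding: -8*x - 37*y + 111 = 0.


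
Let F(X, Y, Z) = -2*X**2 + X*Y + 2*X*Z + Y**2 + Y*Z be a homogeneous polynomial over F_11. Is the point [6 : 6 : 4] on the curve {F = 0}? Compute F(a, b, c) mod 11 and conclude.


F(6,6,4) ≡ 6 (mod 11); P is NOT on the curve.

Evaluate F(6, 6, 4) term-by-term (mod 11).
  -2*X**2 ↦ -2·36·1·1 = -72
  X*Y ↦ 1·6·6·1 = 36
  2*X*Z ↦ 2·6·1·4 = 48
  Y**2 ↦ 1·1·36·1 = 36
  Y*Z ↦ 1·1·6·4 = 24
Sum: F(6, 6, 4) = (-72) + (36) + (48) + (36) + (24) = 72.
Reducing mod 11: 72 ≡ 6 (mod 11).
Since F(a, b, c) ≡ 6 ≠ 0 (mod 11), P does NOT lie on the curve.


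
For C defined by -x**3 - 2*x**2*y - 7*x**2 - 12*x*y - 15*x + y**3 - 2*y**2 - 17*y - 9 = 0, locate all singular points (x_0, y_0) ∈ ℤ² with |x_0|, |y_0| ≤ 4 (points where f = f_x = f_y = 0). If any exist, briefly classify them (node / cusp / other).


Singular points: {(-3, 1)}; classification: cusp.

Compute partial derivatives:
  f_x = -3*x**2 - 4*x*y - 14*x - 12*y - 15.
  f_y = -2*x**2 - 12*x + 3*y**2 - 4*y - 17.
Scan x_0 ∈ {−4, ..., 4}. For each x_0, f_y(x_0, y) is a polynomial in y; find its integer roots y ∈ {−4, ..., 4}, then test f_x and f at those candidates.
  x = -4: f_y(-4, y) = 3*y**2 - 4*y - 1; no integer root y with |y| ≤ 4.
  x = -3: f_y(-3, y) = 3*y**2 - 4*y + 1; vanishes at y ∈ {1}. (-3, 1): f_x = 0, f = 0 — SINGULAR.
  x = -2: f_y(-2, y) = 3*y**2 - 4*y - 1; no integer root y with |y| ≤ 4.
  x = -1: f_y(-1, y) = 3*y**2 - 4*y - 7; vanishes at y ∈ {-1}. (-1, -1): f_x = 4 ≠ 0.
  x = 0: f_y(0, y) = 3*y**2 - 4*y - 17; no integer root y with |y| ≤ 4.
  x = 1: f_y(1, y) = 3*y**2 - 4*y - 31; no integer root y with |y| ≤ 4.
  x = 2: f_y(2, y) = 3*y**2 - 4*y - 49; no integer root y with |y| ≤ 4.
  x = 3: f_y(3, y) = 3*y**2 - 4*y - 71; no integer root y with |y| ≤ 4.
  x = 4: f_y(4, y) = 3*y**2 - 4*y - 97; no integer root y with |y| ≤ 4.
Only singular point on the grid: (-3, 1).
Classify: substitute x = -3 + u, y = 1 + v and expand: f = -u**3 - 2*u**2*v + v**3 + v**2.
No constant or linear terms (consistent with a singular point). Quadratic part: v**2. Cubic part: -u**3 - 2*u**2*v + v**3.
The quadratic part v**2 is a perfect square, so there is a single (double) tangent line v = 0, i.e. y = 1. Restricting the cubic part to that line (v = 0) leaves -u**3 ≠ 0, so f is not divisible by v and the branch is v² ≈ u**3 to lowest order — this is a cusp.
Classification: cusp.


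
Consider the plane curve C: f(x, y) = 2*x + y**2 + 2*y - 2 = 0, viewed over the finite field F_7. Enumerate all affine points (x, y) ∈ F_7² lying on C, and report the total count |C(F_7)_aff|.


Affine F_7-points: {(1, 0), (1, 5), (3, 1), (3, 4), (4, 2), (4, 3), (5, 6)}; count = 7.

For each of the 49 pairs (x, y) ∈ F_7², evaluate f(x, y) mod 7. Record the zeros.
  x = 0: [0↦5, 1↦1, 2↦6, 3↦6, 4↦1, 5↦5, 6↦4]  zeros at y ∈ ∅
  x = 1: [0↦0, 1↦3, 2↦1, 3↦1, 4↦3, 5↦0, 6↦6]  zeros at y ∈ {0, 5}
  x = 2: [0↦2, 1↦5, 2↦3, 3↦3, 4↦5, 5↦2, 6↦1]  zeros at y ∈ ∅
  x = 3: [0↦4, 1↦0, 2↦5, 3↦5, 4↦0, 5↦4, 6↦3]  zeros at y ∈ {1, 4}
  x = 4: [0↦6, 1↦2, 2↦0, 3↦0, 4↦2, 5↦6, 6↦5]  zeros at y ∈ {2, 3}
  x = 5: [0↦1, 1↦4, 2↦2, 3↦2, 4↦4, 5↦1, 6↦0]  zeros at y ∈ {6}
  x = 6: [0↦3, 1↦6, 2↦4, 3↦4, 4↦6, 5↦3, 6↦2]  zeros at y ∈ ∅
Collecting zeros: affine points = {(1, 0), (1, 5), (3, 1), (3, 4), (4, 2), (4, 3), (5, 6)}.
Total count |C(F_7)_aff| = 7.


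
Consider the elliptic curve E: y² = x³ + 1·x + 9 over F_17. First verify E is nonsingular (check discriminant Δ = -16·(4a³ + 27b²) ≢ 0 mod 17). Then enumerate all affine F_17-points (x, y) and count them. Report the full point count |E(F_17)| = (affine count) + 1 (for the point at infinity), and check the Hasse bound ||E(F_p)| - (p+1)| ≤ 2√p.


Affine points = {(0, 3), (0, 14), (2, 6), (2, 11), (4, 3), (4, 14), (7, 6), (7, 11), (8, 6), (8, 11), (9, 4), (9, 13), (10, 4), (10, 13), (11, 5), (11, 12), (12, 7), (12, 10), (13, 3), (13, 14), (14, 8), (14, 9), (15, 4), (15, 13)}; affine count = 24; |E(F_17)| = 25.

Discriminant check: Δ ∝ 4a³ + 27b² = 4·1³ + 27·9² = 4·1 + 27·81 ≡ 15 (mod 17). Nonzero ⇒ E is nonsingular.
For each x ∈ F_17, compute rhs = x³ + 1·x + 9 mod 17, then count y ∈ F_17 with y² ≡ rhs.
  x = 0: rhs = 9, matching y values: 3, 14 (2 points).
  x = 1: rhs = 11, matching y values: none (0 points).
  x = 2: rhs = 2, matching y values: 6, 11 (2 points).
  x = 3: rhs = 5, matching y values: none (0 points).
  x = 4: rhs = 9, matching y values: 3, 14 (2 points).
  x = 5: rhs = 3, matching y values: none (0 points).
  x = 6: rhs = 10, matching y values: none (0 points).
  x = 7: rhs = 2, matching y values: 6, 11 (2 points).
  x = 8: rhs = 2, matching y values: 6, 11 (2 points).
  x = 9: rhs = 16, matching y values: 4, 13 (2 points).
  x = 10: rhs = 16, matching y values: 4, 13 (2 points).
  x = 11: rhs = 8, matching y values: 5, 12 (2 points).
  x = 12: rhs = 15, matching y values: 7, 10 (2 points).
  x = 13: rhs = 9, matching y values: 3, 14 (2 points).
  x = 14: rhs = 13, matching y values: 8, 9 (2 points).
  x = 15: rhs = 16, matching y values: 4, 13 (2 points).
  x = 16: rhs = 7, matching y values: none (0 points).
Total affine count: 24.
Full point count |E(F_17)| = 24 + 1 = 25.
Hasse bound: |25 − (17+1)| = |7| = 7 ≤ 2√17 ≈ 8.2462 ✓.


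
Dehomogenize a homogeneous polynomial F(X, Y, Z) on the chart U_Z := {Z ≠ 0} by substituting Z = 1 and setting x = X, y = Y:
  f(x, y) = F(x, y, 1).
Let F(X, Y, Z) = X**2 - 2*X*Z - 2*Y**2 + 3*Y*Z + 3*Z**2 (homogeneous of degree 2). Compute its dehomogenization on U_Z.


f(x, y) = x**2 - 2*x - 2*y**2 + 3*y + 3

On U_Z we set Z = 1. Each monomial c·X^i·Y^j·Z^k in F becomes c·x^i·y^j·1^k = c·x^i·y^j.
Substituting Z = 1: F(X, Y, 1) = x**2 - 2*x - 2*y**2 + 3*y + 3.
Note: deg(f) ≤ deg(F) = 2; strict inequality happens when F is divisible by Z (lost terms).


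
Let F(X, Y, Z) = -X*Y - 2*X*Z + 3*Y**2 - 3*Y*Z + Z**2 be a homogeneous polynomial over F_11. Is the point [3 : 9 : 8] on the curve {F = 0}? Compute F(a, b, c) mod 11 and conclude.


F(3,9,8) ≡ 5 (mod 11); P is NOT on the curve.

Evaluate F(3, 9, 8) term-by-term (mod 11).
  -X*Y ↦ -1·3·9·1 = -27
  -2*X*Z ↦ -2·3·1·8 = -48
  3*Y**2 ↦ 3·1·81·1 = 243
  -3*Y*Z ↦ -3·1·9·8 = -216
  Z**2 ↦ 1·1·1·64 = 64
Sum: F(3, 9, 8) = (-27) + (-48) + (243) + (-216) + (64) = 16.
Reducing mod 11: 16 ≡ 5 (mod 11).
Since F(a, b, c) ≡ 5 ≠ 0 (mod 11), P does NOT lie on the curve.


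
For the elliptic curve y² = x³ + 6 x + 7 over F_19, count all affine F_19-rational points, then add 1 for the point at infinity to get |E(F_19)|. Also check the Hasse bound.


Affine points = {(0, 8), (0, 11), (4, 0), (8, 4), (8, 15), (9, 7), (9, 12), (11, 6), (11, 13), (14, 2), (14, 17), (16, 0), (17, 5), (17, 14), (18, 0)}; affine count = 15; |E(F_19)| = 16.

Discriminant check: Δ ∝ 4a³ + 27b² = 4·6³ + 27·7² = 4·216 + 27·49 ≡ 2 (mod 19). Nonzero ⇒ E is nonsingular.
For each x ∈ F_19, compute rhs = x³ + 6·x + 7 mod 19, then count y ∈ F_19 with y² ≡ rhs.
  x = 0: rhs = 7, matching y values: 8, 11 (2 points).
  x = 1: rhs = 14, matching y values: none (0 points).
  x = 2: rhs = 8, matching y values: none (0 points).
  x = 3: rhs = 14, matching y values: none (0 points).
  x = 4: rhs = 0, matching y values: 0 (1 points).
  x = 5: rhs = 10, matching y values: none (0 points).
  x = 6: rhs = 12, matching y values: none (0 points).
  x = 7: rhs = 12, matching y values: none (0 points).
  x = 8: rhs = 16, matching y values: 4, 15 (2 points).
  x = 9: rhs = 11, matching y values: 7, 12 (2 points).
  x = 10: rhs = 3, matching y values: none (0 points).
  x = 11: rhs = 17, matching y values: 6, 13 (2 points).
  x = 12: rhs = 2, matching y values: none (0 points).
  x = 13: rhs = 2, matching y values: none (0 points).
  x = 14: rhs = 4, matching y values: 2, 17 (2 points).
  x = 15: rhs = 14, matching y values: none (0 points).
  x = 16: rhs = 0, matching y values: 0 (1 points).
  x = 17: rhs = 6, matching y values: 5, 14 (2 points).
  x = 18: rhs = 0, matching y values: 0 (1 points).
Total affine count: 15.
Full point count |E(F_19)| = 15 + 1 = 16.
Hasse bound: |16 − (19+1)| = |-4| = 4 ≤ 2√19 ≈ 8.7178 ✓.


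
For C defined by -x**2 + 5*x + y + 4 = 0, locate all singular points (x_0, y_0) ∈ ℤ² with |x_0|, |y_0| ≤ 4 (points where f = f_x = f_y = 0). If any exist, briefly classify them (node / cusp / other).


No singular points in the scanned grid; C is smooth there.

Compute partial derivatives:
  f_x = 5 - 2*x.
  f_y = 1.
f_y = 1 is a nonzero constant, so f_y never vanishes: no point (x, y) can satisfy f = f_x = f_y = 0. In particular no (x, y) ∈ {−4, ..., 4}² is singular; the curve is smooth.


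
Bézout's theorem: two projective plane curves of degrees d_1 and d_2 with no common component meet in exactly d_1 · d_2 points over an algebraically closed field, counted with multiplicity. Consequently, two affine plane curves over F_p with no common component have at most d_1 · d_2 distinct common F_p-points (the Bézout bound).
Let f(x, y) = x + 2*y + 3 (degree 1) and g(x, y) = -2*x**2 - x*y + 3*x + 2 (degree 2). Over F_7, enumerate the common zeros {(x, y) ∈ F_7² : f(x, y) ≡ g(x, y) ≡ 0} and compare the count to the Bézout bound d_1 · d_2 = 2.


Common zeros: ∅; count = 0; Bézout bound = 2.

deg(f) = 1, deg(g) = 2, so Bézout bound = 2.
Scan x ∈ F_7. For each x, list the y ∈ F_7 with f(x, y) ≡ 0 and those with g(x, y) ≡ 0 (mod 7); the common zeros in that column are the intersection.
  x = 0: f ≡ 0 at y ∈ {2}; g ≡ 0 at y ∈ ∅; common: ∅.
  x = 1: f ≡ 0 at y ∈ {5}; g ≡ 0 at y ∈ {3}; common: ∅.
  x = 2: f ≡ 0 at y ∈ {1}; g ≡ 0 at y ∈ {0}; common: ∅.
  x = 3: f ≡ 0 at y ∈ {4}; g ≡ 0 at y ∈ {0}; common: ∅.
  x = 4: f ≡ 0 at y ∈ {0}; g ≡ 0 at y ∈ {6}; common: ∅.
  x = 5: f ≡ 0 at y ∈ {3}; g ≡ 0 at y ∈ {6}; common: ∅.
  x = 6: f ≡ 0 at y ∈ {6}; g ≡ 0 at y ∈ {3}; common: ∅.
Collecting: common zeros = ∅, so the count is 0.
Comparison with the Bézout bound: 0 ≤ 2 = deg(f)·deg(g), as expected for curves with no common component (the affine F_7-count falls short of the bound because intersections may lie at infinity, over extension fields, or carry multiplicity).


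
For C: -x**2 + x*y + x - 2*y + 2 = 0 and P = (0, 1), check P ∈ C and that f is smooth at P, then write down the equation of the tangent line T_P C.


Tangent line at P: 2*x - 2*y + 2 = 0.

Step 1: f(0, 1) = 0, so P lies on C.
Step 2: partial derivatives
  f_x(x, y) = -2*x + y + 1, f_y(x, y) = x - 2.
  f_x(P) = 2, f_y(P) = -2 (gradient nonzero, so P is smooth).
Step 3: tangent line at P: 2·(x − 0) + -2·(y − 1) = 0.
Expanding: 2*x - 2*y + 2 = 0.


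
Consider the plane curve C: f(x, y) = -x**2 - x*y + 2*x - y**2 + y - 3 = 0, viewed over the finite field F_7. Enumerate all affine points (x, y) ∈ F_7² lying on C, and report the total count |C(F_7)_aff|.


Affine F_7-points: {(3, 2), (3, 3), (4, 2), (5, 5), (6, 4), (6, 5)}; count = 6.

For each of the 49 pairs (x, y) ∈ F_7², evaluate f(x, y) mod 7. Record the zeros.
  x = 0: [0↦4, 1↦4, 2↦2, 3↦5, 4↦6, 5↦5, 6↦2]  zeros at y ∈ ∅
  x = 1: [0↦5, 1↦4, 2↦1, 3↦3, 4↦3, 5↦1, 6↦4]  zeros at y ∈ ∅
  x = 2: [0↦4, 1↦2, 2↦5, 3↦6, 4↦5, 5↦2, 6↦4]  zeros at y ∈ ∅
  x = 3: [0↦1, 1↦5, 2↦0, 3↦0, 4↦5, 5↦1, 6↦2]  zeros at y ∈ {2, 3}
  x = 4: [0↦3, 1↦6, 2↦0, 3↦6, 4↦3, 5↦5, 6↦5]  zeros at y ∈ {2}
  x = 5: [0↦3, 1↦5, 2↦5, 3↦3, 4↦6, 5↦0, 6↦6]  zeros at y ∈ {5}
  x = 6: [0↦1, 1↦2, 2↦1, 3↦5, 4↦0, 5↦0, 6↦5]  zeros at y ∈ {4, 5}
Collecting zeros: affine points = {(3, 2), (3, 3), (4, 2), (5, 5), (6, 4), (6, 5)}.
Total count |C(F_7)_aff| = 6.


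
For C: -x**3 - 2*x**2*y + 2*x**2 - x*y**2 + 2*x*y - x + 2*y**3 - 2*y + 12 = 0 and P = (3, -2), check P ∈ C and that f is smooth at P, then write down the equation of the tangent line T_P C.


Tangent line at P: 22*y + 44 = 0.

Step 1: f(3, -2) = 0, so P lies on C.
Step 2: partial derivatives
  f_x(x, y) = -3*x**2 - 4*x*y + 4*x - y**2 + 2*y - 1, f_y(x, y) = -2*x**2 - 2*x*y + 2*x + 6*y**2 - 2.
  f_x(P) = 0, f_y(P) = 22 (gradient nonzero, so P is smooth).
Step 3: tangent line at P: 0·(x − 3) + 22·(y − -2) = 0.
Expanding: 22*y + 44 = 0.


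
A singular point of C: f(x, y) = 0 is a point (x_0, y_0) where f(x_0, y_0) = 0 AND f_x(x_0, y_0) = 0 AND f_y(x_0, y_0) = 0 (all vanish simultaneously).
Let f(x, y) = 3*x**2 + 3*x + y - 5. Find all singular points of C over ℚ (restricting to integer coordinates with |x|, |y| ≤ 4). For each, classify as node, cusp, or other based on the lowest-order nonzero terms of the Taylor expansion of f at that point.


No singular points in the scanned grid; C is smooth there.

Compute partial derivatives:
  f_x = 6*x + 3.
  f_y = 1.
f_y = 1 is a nonzero constant, so f_y never vanishes: no point (x, y) can satisfy f = f_x = f_y = 0. In particular no (x, y) ∈ {−4, ..., 4}² is singular; the curve is smooth.


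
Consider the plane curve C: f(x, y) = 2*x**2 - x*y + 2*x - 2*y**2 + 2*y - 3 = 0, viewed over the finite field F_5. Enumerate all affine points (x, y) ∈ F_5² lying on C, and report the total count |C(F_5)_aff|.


Affine F_5-points: {(0, 3), (1, 1), (1, 2), (3, 3), (3, 4), (4, 2)}; count = 6.

For each of the 25 pairs (x, y) ∈ F_5², evaluate f(x, y) mod 5. Record the zeros.
  x = 0: [0↦2, 1↦2, 2↦3, 3↦0, 4↦3]  zeros at y ∈ {3}
  x = 1: [0↦1, 1↦0, 2↦0, 3↦1, 4↦3]  zeros at y ∈ {1, 2}
  x = 2: [0↦4, 1↦2, 2↦1, 3↦1, 4↦2]  zeros at y ∈ ∅
  x = 3: [0↦1, 1↦3, 2↦1, 3↦0, 4↦0]  zeros at y ∈ {3, 4}
  x = 4: [0↦2, 1↦3, 2↦0, 3↦3, 4↦2]  zeros at y ∈ {2}
Collecting zeros: affine points = {(0, 3), (1, 1), (1, 2), (3, 3), (3, 4), (4, 2)}.
Total count |C(F_5)_aff| = 6.


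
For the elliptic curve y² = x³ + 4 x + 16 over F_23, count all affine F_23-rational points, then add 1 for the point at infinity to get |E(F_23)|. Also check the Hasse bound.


Affine points = {(0, 4), (0, 19), (2, 3), (2, 20), (3, 3), (3, 20), (4, 2), (4, 21), (5, 0), (6, 7), (6, 16), (8, 10), (8, 13), (15, 1), (15, 22), (16, 6), (16, 17), (17, 11), (17, 12), (18, 3), (18, 20), (20, 0), (21, 0)}; affine count = 23; |E(F_23)| = 24.

Discriminant check: Δ ∝ 4a³ + 27b² = 4·4³ + 27·16² = 4·64 + 27·256 ≡ 15 (mod 23). Nonzero ⇒ E is nonsingular.
For each x ∈ F_23, compute rhs = x³ + 4·x + 16 mod 23, then count y ∈ F_23 with y² ≡ rhs.
  x = 0: rhs = 16, matching y values: 4, 19 (2 points).
  x = 1: rhs = 21, matching y values: none (0 points).
  x = 2: rhs = 9, matching y values: 3, 20 (2 points).
  x = 3: rhs = 9, matching y values: 3, 20 (2 points).
  x = 4: rhs = 4, matching y values: 2, 21 (2 points).
  x = 5: rhs = 0, matching y values: 0 (1 points).
  x = 6: rhs = 3, matching y values: 7, 16 (2 points).
  x = 7: rhs = 19, matching y values: none (0 points).
  x = 8: rhs = 8, matching y values: 10, 13 (2 points).
  x = 9: rhs = 22, matching y values: none (0 points).
  x = 10: rhs = 21, matching y values: none (0 points).
  x = 11: rhs = 11, matching y values: none (0 points).
  x = 12: rhs = 21, matching y values: none (0 points).
  x = 13: rhs = 11, matching y values: none (0 points).
  x = 14: rhs = 10, matching y values: none (0 points).
  x = 15: rhs = 1, matching y values: 1, 22 (2 points).
  x = 16: rhs = 13, matching y values: 6, 17 (2 points).
  x = 17: rhs = 6, matching y values: 11, 12 (2 points).
  x = 18: rhs = 9, matching y values: 3, 20 (2 points).
  x = 19: rhs = 5, matching y values: none (0 points).
  x = 20: rhs = 0, matching y values: 0 (1 points).
  x = 21: rhs = 0, matching y values: 0 (1 points).
  x = 22: rhs = 11, matching y values: none (0 points).
Total affine count: 23.
Full point count |E(F_23)| = 23 + 1 = 24.
Hasse bound: |24 − (23+1)| = |0| = 0 ≤ 2√23 ≈ 9.5917 ✓.
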